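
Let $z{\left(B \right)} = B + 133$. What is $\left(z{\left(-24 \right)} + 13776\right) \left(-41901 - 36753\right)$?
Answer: $-1092110790$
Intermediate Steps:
$z{\left(B \right)} = 133 + B$
$\left(z{\left(-24 \right)} + 13776\right) \left(-41901 - 36753\right) = \left(\left(133 - 24\right) + 13776\right) \left(-41901 - 36753\right) = \left(109 + 13776\right) \left(-78654\right) = 13885 \left(-78654\right) = -1092110790$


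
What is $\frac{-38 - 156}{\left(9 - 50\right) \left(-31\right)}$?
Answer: $- \frac{194}{1271} \approx -0.15264$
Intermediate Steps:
$\frac{-38 - 156}{\left(9 - 50\right) \left(-31\right)} = \frac{-38 - 156}{\left(-41\right) \left(-31\right)} = - \frac{194}{1271}$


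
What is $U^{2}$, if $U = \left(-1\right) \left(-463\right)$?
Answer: $214369$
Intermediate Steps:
$U = 463$
$U^{2} = 463^{2} = 214369$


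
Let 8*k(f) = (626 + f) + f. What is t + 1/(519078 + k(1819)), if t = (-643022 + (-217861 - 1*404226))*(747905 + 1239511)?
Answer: -1306456829668094183/519611 ≈ -2.5143e+12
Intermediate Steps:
k(f) = 313/4 + f/4 (k(f) = ((626 + f) + f)/8 = (626 + 2*f)/8 = 313/4 + f/4)
t = -2514297868344 (t = (-643022 + (-217861 - 404226))*1987416 = (-643022 - 622087)*1987416 = -1265109*1987416 = -2514297868344)
t + 1/(519078 + k(1819)) = -2514297868344 + 1/(519078 + (313/4 + (1/4)*1819)) = -2514297868344 + 1/(519078 + (313/4 + 1819/4)) = -2514297868344 + 1/(519078 + 533) = -2514297868344 + 1/519611 = -1306456829668094183/519611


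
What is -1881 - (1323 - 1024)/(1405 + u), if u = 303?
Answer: -3213047/1708 ≈ -1881.2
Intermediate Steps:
-1881 - (1323 - 1024)/(1405 + u) = -1881 - (1323 - 1024)/(1405 + 303) = -1881 - 299/1708 = -3213047/1708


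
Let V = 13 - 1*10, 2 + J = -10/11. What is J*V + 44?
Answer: 388/11 ≈ 35.273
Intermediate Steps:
J = -32/11 (J = -2 - 10/11 = -32/11 ≈ -2.9091)
V = 3 (V = 13 - 10 = 3)
J*V + 44 = -32/11*3 + 44 = -96/11 + 44 = 388/11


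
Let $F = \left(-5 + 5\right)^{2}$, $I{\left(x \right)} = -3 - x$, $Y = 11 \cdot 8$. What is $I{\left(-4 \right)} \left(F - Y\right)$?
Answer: $-88$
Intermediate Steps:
$Y = 88$
$F = 0$ ($F = 0^{2} = 0$)
$I{\left(-4 \right)} \left(F - Y\right) = \left(-3 - -4\right) \left(0 - 88\right) = \left(-3 + 4\right) \left(0 - 88\right) = 1 \left(-88\right) = -88$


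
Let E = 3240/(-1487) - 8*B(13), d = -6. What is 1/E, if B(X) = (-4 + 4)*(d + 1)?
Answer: -1487/3240 ≈ -0.45895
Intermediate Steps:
B(X) = 0 (B(X) = (-4 + 4)*(-6 + 1) = 0*(-5) = 0)
E = -3240/1487 (E = 3240/(-1487) - 8*0 = 3240*(-1/1487) + 0 = -3240/1487 + 0 = -3240/1487 ≈ -2.1789)
1/E = 1/(-3240/1487) = -1487/3240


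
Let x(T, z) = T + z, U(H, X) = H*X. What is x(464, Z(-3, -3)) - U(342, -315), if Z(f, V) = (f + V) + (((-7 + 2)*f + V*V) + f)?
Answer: 108209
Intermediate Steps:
Z(f, V) = V + V² - 3*f (Z(f, V) = (V + f) + ((-5*f + V²) + f) = (V + f) + ((V² - 5*f) + f) = (V + f) + (V² - 4*f) = V + V² - 3*f)
x(464, Z(-3, -3)) - U(342, -315) = (464 + (-3 + (-3)² - 3*(-3))) - 342*(-315) = (464 + (-3 + 9 + 9)) - 1*(-107730) = (464 + 15) + 107730 = 479 + 107730 = 108209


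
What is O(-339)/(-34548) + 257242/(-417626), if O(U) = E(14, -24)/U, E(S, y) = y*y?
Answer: -41840543059/67932506851 ≈ -0.61591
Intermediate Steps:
E(S, y) = y²
O(U) = 576/U (O(U) = (-24)²/U = 576/U)
O(-339)/(-34548) + 257242/(-417626) = (576/(-339))/(-34548) + 257242/(-417626) = (576*(-1/339))*(-1/34548) + 257242*(-1/417626) = -192/113*(-1/34548) - 128621/208813 = 16/325327 - 128621/208813 = -41840543059/67932506851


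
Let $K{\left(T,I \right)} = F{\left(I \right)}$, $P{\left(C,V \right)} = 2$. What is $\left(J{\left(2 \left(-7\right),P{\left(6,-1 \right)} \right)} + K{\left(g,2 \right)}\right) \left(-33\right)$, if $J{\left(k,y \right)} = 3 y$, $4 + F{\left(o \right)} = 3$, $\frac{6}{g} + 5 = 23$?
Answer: $-165$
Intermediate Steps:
$g = \frac{1}{3}$ ($g = \frac{6}{-5 + 23} = \frac{6}{18} = 6 \cdot \frac{1}{18} = \frac{1}{3} \approx 0.33333$)
$F{\left(o \right)} = -1$ ($F{\left(o \right)} = -4 + 3 = -1$)
$K{\left(T,I \right)} = -1$
$\left(J{\left(2 \left(-7\right),P{\left(6,-1 \right)} \right)} + K{\left(g,2 \right)}\right) \left(-33\right) = \left(3 \cdot 2 - 1\right) \left(-33\right) = \left(6 - 1\right) \left(-33\right) = 5 \left(-33\right) = -165$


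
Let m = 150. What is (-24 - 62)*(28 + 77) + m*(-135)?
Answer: -29280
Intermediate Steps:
(-24 - 62)*(28 + 77) + m*(-135) = (-24 - 62)*(28 + 77) + 150*(-135) = -86*105 - 20250 = -9030 - 20250 = -29280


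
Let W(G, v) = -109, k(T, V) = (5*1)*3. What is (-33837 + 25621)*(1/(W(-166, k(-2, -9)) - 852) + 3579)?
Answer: -28258258288/961 ≈ -2.9405e+7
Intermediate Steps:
k(T, V) = 15 (k(T, V) = 5*3 = 15)
(-33837 + 25621)*(1/(W(-166, k(-2, -9)) - 852) + 3579) = (-33837 + 25621)*(1/(-109 - 852) + 3579) = -8216*(1/(-961) + 3579) = -8216*(-1/961 + 3579) = -8216*3439418/961 = -28258258288/961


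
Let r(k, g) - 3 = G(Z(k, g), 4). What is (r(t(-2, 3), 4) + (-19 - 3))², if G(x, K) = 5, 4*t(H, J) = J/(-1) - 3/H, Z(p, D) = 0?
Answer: 196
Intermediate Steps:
t(H, J) = -3/(4*H) - J/4 (t(H, J) = (J/(-1) - 3/H)/4 = (J*(-1) - 3/H)/4 = (-J - 3/H)/4 = -3/(4*H) - J/4)
r(k, g) = 8 (r(k, g) = 3 + 5 = 8)
(r(t(-2, 3), 4) + (-19 - 3))² = (8 + (-19 - 3))² = (8 - 22)² = (-14)² = 196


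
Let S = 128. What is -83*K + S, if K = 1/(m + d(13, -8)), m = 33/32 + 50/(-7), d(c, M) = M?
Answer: 423200/3161 ≈ 133.88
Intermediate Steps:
m = -1369/224 (m = 33*(1/32) + 50*(-⅐) = 33/32 - 50/7 = -1369/224 ≈ -6.1116)
K = -224/3161 (K = 1/(-1369/224 - 8) = 1/(-3161/224) = -224/3161 ≈ -0.070864)
-83*K + S = -83*(-224/3161) + 128 = 18592/3161 + 128 = 423200/3161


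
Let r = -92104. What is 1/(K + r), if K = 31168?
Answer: -1/60936 ≈ -1.6411e-5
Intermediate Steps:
1/(K + r) = 1/(31168 - 92104) = 1/(-60936) = -1/60936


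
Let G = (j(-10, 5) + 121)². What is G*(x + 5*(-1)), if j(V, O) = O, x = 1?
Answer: -63504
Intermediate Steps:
G = 15876 (G = (5 + 121)² = 126² = 15876)
G*(x + 5*(-1)) = 15876*(1 + 5*(-1)) = 15876*(1 - 5) = 15876*(-4) = -63504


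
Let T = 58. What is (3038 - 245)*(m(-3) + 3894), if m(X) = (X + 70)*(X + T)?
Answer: 21168147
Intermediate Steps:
m(X) = (58 + X)*(70 + X) (m(X) = (X + 70)*(X + 58) = (70 + X)*(58 + X) = (58 + X)*(70 + X))
(3038 - 245)*(m(-3) + 3894) = (3038 - 245)*((4060 + (-3)**2 + 128*(-3)) + 3894) = 2793*((4060 + 9 - 384) + 3894) = 2793*(3685 + 3894) = 2793*7579 = 21168147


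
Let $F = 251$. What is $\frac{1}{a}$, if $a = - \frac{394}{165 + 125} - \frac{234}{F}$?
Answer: $- \frac{36395}{83377} \approx -0.43651$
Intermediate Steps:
$a = - \frac{83377}{36395}$ ($a = - \frac{394}{165 + 125} - \frac{234}{251} = - \frac{394}{290} - \frac{234}{251} = \left(-394\right) \frac{1}{290} - \frac{234}{251} = - \frac{197}{145} - \frac{234}{251} = - \frac{83377}{36395} \approx -2.2909$)
$\frac{1}{a} = \frac{1}{- \frac{83377}{36395}} = - \frac{36395}{83377}$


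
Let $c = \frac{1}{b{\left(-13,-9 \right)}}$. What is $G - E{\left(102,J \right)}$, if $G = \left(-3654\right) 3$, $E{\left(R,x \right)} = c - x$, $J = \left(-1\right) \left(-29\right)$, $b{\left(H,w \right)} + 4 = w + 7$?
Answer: $- \frac{65597}{6} \approx -10933.0$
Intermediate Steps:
$b{\left(H,w \right)} = 3 + w$ ($b{\left(H,w \right)} = -4 + \left(w + 7\right) = -4 + \left(7 + w\right) = 3 + w$)
$J = 29$
$c = - \frac{1}{6}$ ($c = \frac{1}{3 - 9} = \frac{1}{-6} = - \frac{1}{6} \approx -0.16667$)
$E{\left(R,x \right)} = - \frac{1}{6} - x$
$G = -10962$
$G - E{\left(102,J \right)} = -10962 - \left(- \frac{1}{6} - 29\right) = -10962 - - \frac{175}{6} = -10962 + \frac{175}{6} = - \frac{65597}{6}$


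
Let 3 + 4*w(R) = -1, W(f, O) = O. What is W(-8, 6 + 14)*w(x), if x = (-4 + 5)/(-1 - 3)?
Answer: -20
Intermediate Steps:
x = -¼ (x = 1/(-4) = 1*(-¼) = -¼ ≈ -0.25000)
w(R) = -1 (w(R) = -¾ + (¼)*(-1) = -¾ - ¼ = -1)
W(-8, 6 + 14)*w(x) = (6 + 14)*(-1) = 20*(-1) = -20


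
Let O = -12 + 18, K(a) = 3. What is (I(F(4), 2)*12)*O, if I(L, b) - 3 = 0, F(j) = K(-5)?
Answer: 216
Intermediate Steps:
F(j) = 3
I(L, b) = 3 (I(L, b) = 3 + 0 = 3)
O = 6
(I(F(4), 2)*12)*O = (3*12)*6 = 36*6 = 216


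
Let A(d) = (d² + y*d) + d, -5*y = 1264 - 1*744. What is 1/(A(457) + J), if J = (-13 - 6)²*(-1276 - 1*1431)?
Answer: -1/815449 ≈ -1.2263e-6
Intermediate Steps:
y = -104 (y = -(1264 - 1*744)/5 = -(1264 - 744)/5 = -⅕*520 = -104)
J = -977227 (J = (-19)²*(-1276 - 1431) = 361*(-2707) = -977227)
A(d) = d² - 103*d (A(d) = (d² - 104*d) + d = d² - 103*d)
1/(A(457) + J) = 1/(457*(-103 + 457) - 977227) = 1/(457*354 - 977227) = 1/(161778 - 977227) = 1/(-815449) = -1/815449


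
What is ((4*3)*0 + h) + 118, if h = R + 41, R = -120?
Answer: 39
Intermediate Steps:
h = -79 (h = -120 + 41 = -79)
((4*3)*0 + h) + 118 = ((4*3)*0 - 79) + 118 = (12*0 - 79) + 118 = (0 - 79) + 118 = -79 + 118 = 39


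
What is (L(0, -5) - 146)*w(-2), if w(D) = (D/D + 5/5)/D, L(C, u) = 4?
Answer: 142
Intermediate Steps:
w(D) = 2/D (w(D) = (1 + 5*(⅕))/D = (1 + 1)/D = 2/D)
(L(0, -5) - 146)*w(-2) = (4 - 146)*(2/(-2)) = -284*(-1)/2 = -142*(-1) = 142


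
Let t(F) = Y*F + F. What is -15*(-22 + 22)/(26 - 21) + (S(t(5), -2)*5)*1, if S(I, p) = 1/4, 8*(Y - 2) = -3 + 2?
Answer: 5/4 ≈ 1.2500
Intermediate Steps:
Y = 15/8 (Y = 2 + (-3 + 2)/8 = 2 + (1/8)*(-1) = 2 - 1/8 = 15/8 ≈ 1.8750)
t(F) = 23*F/8 (t(F) = 15*F/8 + F = 23*F/8)
S(I, p) = 1/4
-15*(-22 + 22)/(26 - 21) + (S(t(5), -2)*5)*1 = -15*(-22 + 22)/(26 - 21) + ((1/4)*5)*1 = -0/5 + (5/4)*1 = -0/5 + 5/4 = -15*0 + 5/4 = 0 + 5/4 = 5/4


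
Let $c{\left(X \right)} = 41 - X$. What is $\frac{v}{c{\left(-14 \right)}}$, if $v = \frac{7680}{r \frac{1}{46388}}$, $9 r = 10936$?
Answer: $\frac{80158464}{15037} \approx 5330.8$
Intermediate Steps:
$r = \frac{10936}{9}$ ($r = \frac{1}{9} \cdot 10936 = \frac{10936}{9} \approx 1215.1$)
$v = \frac{400792320}{1367}$ ($v = \frac{7680}{\frac{10936}{9} \cdot \frac{1}{46388}} = \frac{7680}{\frac{2734}{104373}} = 7680 \cdot \frac{104373}{2734} = \frac{400792320}{1367} \approx 2.9319 \cdot 10^{5}$)
$\frac{v}{c{\left(-14 \right)}} = \frac{400792320}{1367 \left(41 - -14\right)} = \frac{400792320}{1367 \left(41 + 14\right)} = \frac{400792320}{1367 \cdot 55} = \frac{400792320}{1367} \cdot \frac{1}{55} = \frac{80158464}{15037}$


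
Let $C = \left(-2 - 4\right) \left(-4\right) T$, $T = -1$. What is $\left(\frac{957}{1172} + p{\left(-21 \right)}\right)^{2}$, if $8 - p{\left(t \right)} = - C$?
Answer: $\frac{316662025}{1373584} \approx 230.54$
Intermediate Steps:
$C = -24$ ($C = \left(-2 - 4\right) \left(-4\right) \left(-1\right) = \left(-6\right) \left(-4\right) \left(-1\right) = 24 \left(-1\right) = -24$)
$p{\left(t \right)} = -16$ ($p{\left(t \right)} = 8 - \left(-1\right) \left(-24\right) = 8 - 24 = -16$)
$\left(\frac{957}{1172} + p{\left(-21 \right)}\right)^{2} = \left(\frac{957}{1172} - 16\right)^{2} = \left(- \frac{17795}{1172}\right)^{2} = \frac{316662025}{1373584}$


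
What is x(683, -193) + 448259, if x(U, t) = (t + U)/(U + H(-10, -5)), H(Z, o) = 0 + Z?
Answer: 301678797/673 ≈ 4.4826e+5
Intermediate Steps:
H(Z, o) = Z
x(U, t) = (U + t)/(-10 + U) (x(U, t) = (t + U)/(U - 10) = (U + t)/(-10 + U))
x(683, -193) + 448259 = (683 - 193)/(-10 + 683) + 448259 = 490/673 + 448259 = 301678797/673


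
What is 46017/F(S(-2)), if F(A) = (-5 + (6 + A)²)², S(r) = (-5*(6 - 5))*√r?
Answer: -46017*I/(2280*√2 + 6839*I) ≈ -5.5049 - 2.5954*I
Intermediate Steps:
S(r) = -5*√r (S(r) = (-5*1)*√r = -5*√r)
46017/F(S(-2)) = 46017/((-5 + (6 - 5*I*√2)²)²) = 46017/(-5 + (6 - 5*I*√2)²)²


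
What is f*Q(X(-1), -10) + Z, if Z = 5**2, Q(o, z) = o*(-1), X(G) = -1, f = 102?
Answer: 127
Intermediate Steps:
Q(o, z) = -o
Z = 25
f*Q(X(-1), -10) + Z = 102*(-1*(-1)) + 25 = 102*1 + 25 = 102 + 25 = 127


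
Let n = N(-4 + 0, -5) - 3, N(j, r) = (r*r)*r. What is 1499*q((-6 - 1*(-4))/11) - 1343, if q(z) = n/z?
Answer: 1053953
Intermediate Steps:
N(j, r) = r³ (N(j, r) = r²*r = r³)
n = -128 (n = (-5)³ - 3 = -125 - 3 = -128)
q(z) = -128/z
1499*q((-6 - 1*(-4))/11) - 1343 = 1499*(-128*11/(-6 - 1*(-4))) - 1343 = 1499*(-128*11/(-6 + 4)) - 1343 = 1499*(-128/((-2*1/11))) - 1343 = 1499*(-128/(-2/11)) - 1343 = 1499*(-128*(-11/2)) - 1343 = 1499*704 - 1343 = 1055296 - 1343 = 1053953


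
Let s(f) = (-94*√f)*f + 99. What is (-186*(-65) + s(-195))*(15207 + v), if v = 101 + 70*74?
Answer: 249728232 + 375545040*I*√195 ≈ 2.4973e+8 + 5.2442e+9*I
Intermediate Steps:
s(f) = 99 - 94*f^(3/2) (s(f) = -94*f^(3/2) + 99 = 99 - 94*f^(3/2))
v = 5281 (v = 101 + 5180 = 5281)
(-186*(-65) + s(-195))*(15207 + v) = (-186*(-65) + (99 - (-18330)*I*√195))*(15207 + 5281) = (12090 + (99 - (-18330)*I*√195))*20488 = (12090 + (99 + 18330*I*√195))*20488 = (12189 + 18330*I*√195)*20488 = 249728232 + 375545040*I*√195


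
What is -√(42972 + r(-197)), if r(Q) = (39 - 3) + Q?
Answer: -√42811 ≈ -206.91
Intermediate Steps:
r(Q) = 36 + Q
-√(42972 + r(-197)) = -√(42972 + (36 - 197)) = -√(42972 - 161) = -√42811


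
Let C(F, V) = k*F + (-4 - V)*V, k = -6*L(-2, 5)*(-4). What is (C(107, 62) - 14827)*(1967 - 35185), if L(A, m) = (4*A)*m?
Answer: 4040604302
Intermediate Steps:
L(A, m) = 4*A*m
k = -960 (k = -24*(-2)*5*(-4) = -6*(-40)*(-4) = 240*(-4) = -960)
C(F, V) = -960*F + V*(-4 - V) (C(F, V) = -960*F + (-4 - V)*V = -960*F + V*(-4 - V))
(C(107, 62) - 14827)*(1967 - 35185) = ((-1*62² - 960*107 - 4*62) - 14827)*(1967 - 35185) = ((-1*3844 - 102720 - 248) - 14827)*(-33218) = ((-3844 - 102720 - 248) - 14827)*(-33218) = (-106812 - 14827)*(-33218) = -121639*(-33218) = 4040604302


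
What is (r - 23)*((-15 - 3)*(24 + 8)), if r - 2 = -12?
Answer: 19008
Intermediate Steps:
r = -10 (r = 2 - 12 = -10)
(r - 23)*((-15 - 3)*(24 + 8)) = (-10 - 23)*((-15 - 3)*(24 + 8)) = -(-594)*32 = -33*(-576) = 19008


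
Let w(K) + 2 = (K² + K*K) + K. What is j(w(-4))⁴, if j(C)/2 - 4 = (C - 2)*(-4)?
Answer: 1146228736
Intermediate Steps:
w(K) = -2 + K + 2*K² (w(K) = -2 + ((K² + K*K) + K) = -2 + ((K² + K²) + K) = -2 + (2*K² + K) = -2 + (K + 2*K²) = -2 + K + 2*K²)
j(C) = 24 - 8*C (j(C) = 8 + 2*((C - 2)*(-4)) = 8 + 2*((-2 + C)*(-4)) = 8 + 2*(8 - 4*C) = 8 + (16 - 8*C) = 24 - 8*C)
j(w(-4))⁴ = (24 - 8*(-2 - 4 + 2*(-4)²))⁴ = (24 - 8*(-2 - 4 + 2*16))⁴ = (24 - 8*(-2 - 4 + 32))⁴ = (24 - 8*26)⁴ = (24 - 208)⁴ = (-184)⁴ = 1146228736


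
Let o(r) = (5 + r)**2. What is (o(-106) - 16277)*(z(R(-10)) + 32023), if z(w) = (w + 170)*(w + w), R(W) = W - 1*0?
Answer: -175128548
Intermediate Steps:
R(W) = W (R(W) = W + 0 = W)
z(w) = 2*w*(170 + w) (z(w) = (170 + w)*(2*w) = 2*w*(170 + w))
(o(-106) - 16277)*(z(R(-10)) + 32023) = ((5 - 106)**2 - 16277)*(2*(-10)*(170 - 10) + 32023) = ((-101)**2 - 16277)*(2*(-10)*160 + 32023) = (10201 - 16277)*(-3200 + 32023) = -6076*28823 = -175128548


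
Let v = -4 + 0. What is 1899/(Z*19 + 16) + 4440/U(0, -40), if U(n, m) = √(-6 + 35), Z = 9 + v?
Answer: 633/37 + 4440*√29/29 ≈ 841.60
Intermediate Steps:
v = -4
Z = 5 (Z = 9 - 4 = 5)
U(n, m) = √29
1899/(Z*19 + 16) + 4440/U(0, -40) = 1899/(5*19 + 16) + 4440/(√29) = 1899/(95 + 16) + 4440*(√29/29) = 1899/111 + 4440*√29/29 = 1899*(1/111) + 4440*√29/29 = 633/37 + 4440*√29/29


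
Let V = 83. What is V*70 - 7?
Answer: 5803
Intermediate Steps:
V*70 - 7 = 83*70 - 7 = 5810 - 7 = 5803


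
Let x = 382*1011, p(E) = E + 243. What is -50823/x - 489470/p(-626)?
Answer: 63004942577/49305122 ≈ 1277.9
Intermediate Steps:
p(E) = 243 + E
x = 386202
-50823/x - 489470/p(-626) = -50823/386202 - 489470/(243 - 626) = -50823*1/386202 - 489470/(-383) = -16941/128734 - 489470*(-1/383) = -16941/128734 + 489470/383 = 63004942577/49305122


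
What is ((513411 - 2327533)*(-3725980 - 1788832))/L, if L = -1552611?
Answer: -10004541775064/1552611 ≈ -6.4437e+6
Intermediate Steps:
((513411 - 2327533)*(-3725980 - 1788832))/L = ((513411 - 2327533)*(-3725980 - 1788832))/(-1552611) = -1814122*(-5514812)*(-1/1552611) = 10004541775064*(-1/1552611) = -10004541775064/1552611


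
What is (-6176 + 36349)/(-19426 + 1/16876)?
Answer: -509199548/327833175 ≈ -1.5532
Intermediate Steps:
(-6176 + 36349)/(-19426 + 1/16876) = 30173/(-19426 + 1/16876) = 30173/(-327833175/16876) = 30173*(-16876/327833175) = -509199548/327833175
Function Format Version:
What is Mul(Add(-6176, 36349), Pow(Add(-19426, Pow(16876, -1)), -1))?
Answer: Rational(-509199548, 327833175) ≈ -1.5532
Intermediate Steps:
Mul(Add(-6176, 36349), Pow(Add(-19426, Pow(16876, -1)), -1)) = Mul(30173, Pow(Add(-19426, Rational(1, 16876)), -1)) = Mul(30173, Pow(Rational(-327833175, 16876), -1)) = Mul(30173, Rational(-16876, 327833175)) = Rational(-509199548, 327833175)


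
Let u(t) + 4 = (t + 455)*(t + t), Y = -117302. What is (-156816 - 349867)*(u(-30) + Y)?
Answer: 72357372498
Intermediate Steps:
u(t) = -4 + 2*t*(455 + t) (u(t) = -4 + (t + 455)*(t + t) = -4 + (455 + t)*(2*t) = -4 + 2*t*(455 + t))
(-156816 - 349867)*(u(-30) + Y) = (-156816 - 349867)*((-4 + 2*(-30)**2 + 910*(-30)) - 117302) = -506683*((-4 + 2*900 - 27300) - 117302) = -506683*((-4 + 1800 - 27300) - 117302) = -506683*(-25504 - 117302) = -506683*(-142806) = 72357372498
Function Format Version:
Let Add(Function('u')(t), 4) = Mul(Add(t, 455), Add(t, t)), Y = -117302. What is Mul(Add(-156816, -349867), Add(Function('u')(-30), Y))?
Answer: 72357372498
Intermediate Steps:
Function('u')(t) = Add(-4, Mul(2, t, Add(455, t))) (Function('u')(t) = Add(-4, Mul(Add(t, 455), Add(t, t))) = Add(-4, Mul(Add(455, t), Mul(2, t))) = Add(-4, Mul(2, t, Add(455, t))))
Mul(Add(-156816, -349867), Add(Function('u')(-30), Y)) = Mul(Add(-156816, -349867), Add(Add(-4, Mul(2, Pow(-30, 2)), Mul(910, -30)), -117302)) = Mul(-506683, Add(Add(-4, Mul(2, 900), -27300), -117302)) = Mul(-506683, Add(Add(-4, 1800, -27300), -117302)) = Mul(-506683, Add(-25504, -117302)) = Mul(-506683, -142806) = 72357372498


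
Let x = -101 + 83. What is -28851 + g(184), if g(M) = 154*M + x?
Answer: -533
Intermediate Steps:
x = -18
g(M) = -18 + 154*M (g(M) = 154*M - 18 = -18 + 154*M)
-28851 + g(184) = -28851 + (-18 + 154*184) = -28851 + (-18 + 28336) = -28851 + 28318 = -533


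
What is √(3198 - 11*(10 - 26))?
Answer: √3374 ≈ 58.086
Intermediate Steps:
√(3198 - 11*(10 - 26)) = √(3198 - 11*(-16)) = √(3198 + 176) = √3374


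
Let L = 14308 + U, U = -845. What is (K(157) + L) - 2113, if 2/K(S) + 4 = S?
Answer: 1736552/153 ≈ 11350.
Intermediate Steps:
K(S) = 2/(-4 + S)
L = 13463 (L = 14308 - 845 = 13463)
(K(157) + L) - 2113 = (2/(-4 + 157) + 13463) - 2113 = (2/153 + 13463) - 2113 = 2059841/153 - 2113 = 1736552/153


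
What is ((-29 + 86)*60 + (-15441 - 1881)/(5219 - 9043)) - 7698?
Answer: -8170875/1912 ≈ -4273.5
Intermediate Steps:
((-29 + 86)*60 + (-15441 - 1881)/(5219 - 9043)) - 7698 = (57*60 - 17322/(-3824)) - 7698 = (3420 - 17322*(-1/3824)) - 7698 = (3420 + 8661/1912) - 7698 = 6547701/1912 - 7698 = -8170875/1912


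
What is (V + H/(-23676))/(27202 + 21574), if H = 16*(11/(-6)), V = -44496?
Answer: -395057725/433057716 ≈ -0.91225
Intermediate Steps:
H = -88/3 (H = 16*(11*(-⅙)) = 16*(-11/6) = -88/3 ≈ -29.333)
(V + H/(-23676))/(27202 + 21574) = (-44496 - 88/3/(-23676))/(27202 + 21574) = (-44496 - 88/3*(-1/23676))/48776 = (-44496 + 22/17757)*(1/48776) = -790115450/17757*1/48776 = -395057725/433057716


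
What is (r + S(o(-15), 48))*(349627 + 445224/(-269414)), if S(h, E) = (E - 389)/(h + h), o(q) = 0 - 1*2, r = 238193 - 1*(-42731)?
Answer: 52938749993270049/538828 ≈ 9.8248e+10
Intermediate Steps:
r = 280924 (r = 238193 + 42731 = 280924)
o(q) = -2 (o(q) = 0 - 2 = -2)
S(h, E) = (-389 + E)/(2*h) (S(h, E) = (-389 + E)/((2*h)) = (-389 + E)*(1/(2*h)) = (-389 + E)/(2*h))
(r + S(o(-15), 48))*(349627 + 445224/(-269414)) = (280924 + (1/2)*(-389 + 48)/(-2))*(349627 + 445224/(-269414)) = (280924 + (1/2)*(-1/2)*(-341))*(349627 + 445224*(-1/269414)) = (280924 + 341/4)*(349627 - 222612/134707) = (1124037/4)*(47096981677/134707) = 52938749993270049/538828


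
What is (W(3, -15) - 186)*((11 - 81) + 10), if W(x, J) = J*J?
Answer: -2340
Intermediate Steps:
W(x, J) = J**2
(W(3, -15) - 186)*((11 - 81) + 10) = ((-15)**2 - 186)*((11 - 81) + 10) = (225 - 186)*(-70 + 10) = 39*(-60) = -2340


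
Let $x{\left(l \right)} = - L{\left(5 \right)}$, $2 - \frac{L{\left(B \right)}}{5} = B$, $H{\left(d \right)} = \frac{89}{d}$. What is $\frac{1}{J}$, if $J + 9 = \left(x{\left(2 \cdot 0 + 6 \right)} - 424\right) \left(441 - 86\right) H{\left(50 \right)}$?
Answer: $- \frac{10}{2584561} \approx -3.8691 \cdot 10^{-6}$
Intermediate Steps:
$L{\left(B \right)} = 10 - 5 B$
$x{\left(l \right)} = 15$ ($x{\left(l \right)} = - (10 - 25) = \left(-1\right) \left(-15\right) = 15$)
$J = - \frac{2584561}{10}$ ($J = -9 + \left(15 - 424\right) \left(441 - 86\right) \frac{89}{50} = -9 + \left(-409\right) 355 \cdot 89 \cdot \frac{1}{50} = -9 - \frac{2584471}{10} = - \frac{2584561}{10} \approx -2.5846 \cdot 10^{5}$)
$\frac{1}{J} = \frac{1}{- \frac{2584561}{10}} = - \frac{10}{2584561}$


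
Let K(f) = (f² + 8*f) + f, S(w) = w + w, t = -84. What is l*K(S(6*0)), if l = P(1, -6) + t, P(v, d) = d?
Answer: 0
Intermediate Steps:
S(w) = 2*w
K(f) = f² + 9*f
l = -90 (l = -6 - 84 = -90)
l*K(S(6*0)) = -90*2*(6*0)*(9 + 2*(6*0)) = -90*2*0*(9 + 2*0) = -0*(9 + 0) = -0*9 = -90*0 = 0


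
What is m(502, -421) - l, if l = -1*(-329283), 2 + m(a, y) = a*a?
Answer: -77281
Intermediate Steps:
m(a, y) = -2 + a**2 (m(a, y) = -2 + a*a = -2 + a**2)
l = 329283
m(502, -421) - l = (-2 + 502**2) - 1*329283 = (-2 + 252004) - 329283 = 252002 - 329283 = -77281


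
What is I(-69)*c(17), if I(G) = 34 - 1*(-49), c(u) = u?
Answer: 1411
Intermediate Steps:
I(G) = 83 (I(G) = 34 + 49 = 83)
I(-69)*c(17) = 83*17 = 1411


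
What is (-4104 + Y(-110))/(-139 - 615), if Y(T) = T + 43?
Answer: 4171/754 ≈ 5.5318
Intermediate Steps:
Y(T) = 43 + T
(-4104 + Y(-110))/(-139 - 615) = (-4104 + (43 - 110))/(-139 - 615) = (-4104 - 67)/(-754) = -4171*(-1/754) = 4171/754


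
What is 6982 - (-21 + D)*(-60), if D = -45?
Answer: 3022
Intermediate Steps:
6982 - (-21 + D)*(-60) = 6982 - (-21 - 45)*(-60) = 6982 - (-66)*(-60) = 6982 - 1*3960 = 6982 - 3960 = 3022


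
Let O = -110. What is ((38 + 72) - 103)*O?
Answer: -770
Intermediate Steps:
((38 + 72) - 103)*O = ((38 + 72) - 103)*(-110) = (110 - 103)*(-110) = 7*(-110) = -770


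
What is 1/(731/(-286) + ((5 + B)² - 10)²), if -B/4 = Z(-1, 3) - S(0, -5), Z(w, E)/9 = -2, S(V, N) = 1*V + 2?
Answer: 286/14888079619 ≈ 1.9210e-8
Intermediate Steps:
S(V, N) = 2 + V (S(V, N) = V + 2 = 2 + V)
Z(w, E) = -18 (Z(w, E) = 9*(-2) = -18)
B = 80 (B = -4*(-18 - (2 + 0)) = -4*(-18 - 1*2) = -4*(-18 - 2) = -4*(-20) = 80)
1/(731/(-286) + ((5 + B)² - 10)²) = 1/(731/(-286) + ((5 + 80)² - 10)²) = 1/(731*(-1/286) + (85² - 10)²) = 1/(-731/286 + (7225 - 10)²) = 1/(-731/286 + 7215²) = 1/(-731/286 + 52056225) = 1/(14888079619/286) = 286/14888079619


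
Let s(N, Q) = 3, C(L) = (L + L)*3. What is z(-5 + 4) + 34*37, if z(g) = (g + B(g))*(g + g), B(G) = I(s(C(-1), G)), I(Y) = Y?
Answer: 1254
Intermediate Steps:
C(L) = 6*L (C(L) = (2*L)*3 = 6*L)
B(G) = 3
z(g) = 2*g*(3 + g) (z(g) = (g + 3)*(g + g) = (3 + g)*(2*g) = 2*g*(3 + g))
z(-5 + 4) + 34*37 = 2*(-5 + 4)*(3 + (-5 + 4)) + 34*37 = 2*(-1)*(3 - 1) + 1258 = 2*(-1)*2 + 1258 = -4 + 1258 = 1254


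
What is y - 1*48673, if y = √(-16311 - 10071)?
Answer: -48673 + I*√26382 ≈ -48673.0 + 162.43*I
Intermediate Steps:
y = I*√26382 (y = √(-26382) = I*√26382 ≈ 162.43*I)
y - 1*48673 = I*√26382 - 1*48673 = I*√26382 - 48673 = -48673 + I*√26382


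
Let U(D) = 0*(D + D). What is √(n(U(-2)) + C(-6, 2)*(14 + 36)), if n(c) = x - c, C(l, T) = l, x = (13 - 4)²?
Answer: I*√219 ≈ 14.799*I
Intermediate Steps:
x = 81 (x = 9² = 81)
U(D) = 0 (U(D) = 0*(2*D) = 0)
n(c) = 81 - c
√(n(U(-2)) + C(-6, 2)*(14 + 36)) = √((81 - 1*0) - 6*(14 + 36)) = √((81 + 0) - 6*50) = √(81 - 300) = √(-219) = I*√219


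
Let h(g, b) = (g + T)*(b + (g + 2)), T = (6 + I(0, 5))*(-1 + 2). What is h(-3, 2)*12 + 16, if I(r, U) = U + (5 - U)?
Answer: 112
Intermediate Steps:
I(r, U) = 5
T = 11 (T = (6 + 5)*(-1 + 2) = 11*1 = 11)
h(g, b) = (11 + g)*(2 + b + g) (h(g, b) = (g + 11)*(b + (g + 2)) = (11 + g)*(b + (2 + g)) = (11 + g)*(2 + b + g))
h(-3, 2)*12 + 16 = (22 + (-3)² + 11*2 + 13*(-3) + 2*(-3))*12 + 16 = (22 + 9 + 22 - 39 - 6)*12 + 16 = 8*12 + 16 = 96 + 16 = 112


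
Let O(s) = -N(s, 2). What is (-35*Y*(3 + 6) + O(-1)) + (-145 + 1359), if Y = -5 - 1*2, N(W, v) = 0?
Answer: 3419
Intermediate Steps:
Y = -7 (Y = -5 - 2 = -7)
O(s) = 0 (O(s) = -1*0 = 0)
(-35*Y*(3 + 6) + O(-1)) + (-145 + 1359) = (-(-245)*(3 + 6) + 0) + (-145 + 1359) = (-(-245)*9 + 0) + 1214 = (-35*(-63) + 0) + 1214 = (2205 + 0) + 1214 = 2205 + 1214 = 3419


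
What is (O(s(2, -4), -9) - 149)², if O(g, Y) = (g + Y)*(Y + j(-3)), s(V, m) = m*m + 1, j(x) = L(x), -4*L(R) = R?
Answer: 46225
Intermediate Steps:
L(R) = -R/4
j(x) = -x/4
s(V, m) = 1 + m² (s(V, m) = m² + 1 = 1 + m²)
O(g, Y) = (¾ + Y)*(Y + g) (O(g, Y) = (g + Y)*(Y - ¼*(-3)) = (Y + g)*(Y + ¾) = (Y + g)*(¾ + Y) = (¾ + Y)*(Y + g))
(O(s(2, -4), -9) - 149)² = (((-9)² + (¾)*(-9) + 3*(1 + (-4)²)/4 - 9*(1 + (-4)²)) - 149)² = ((81 - 27/4 + 3*(1 + 16)/4 - 9*(1 + 16)) - 149)² = ((81 - 27/4 + (¾)*17 - 9*17) - 149)² = ((81 - 27/4 + 51/4 - 153) - 149)² = (-66 - 149)² = (-215)² = 46225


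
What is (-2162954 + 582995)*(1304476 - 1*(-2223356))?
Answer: -5573829918888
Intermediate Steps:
(-2162954 + 582995)*(1304476 - 1*(-2223356)) = -1579959*(1304476 + 2223356) = -1579959*3527832 = -5573829918888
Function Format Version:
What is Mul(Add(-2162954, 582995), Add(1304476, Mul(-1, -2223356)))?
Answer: -5573829918888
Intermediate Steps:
Mul(Add(-2162954, 582995), Add(1304476, Mul(-1, -2223356))) = Mul(-1579959, Add(1304476, 2223356)) = Mul(-1579959, 3527832) = -5573829918888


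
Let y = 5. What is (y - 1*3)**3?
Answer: 8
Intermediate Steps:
(y - 1*3)**3 = (5 - 1*3)**3 = (5 - 3)**3 = 2**3 = 8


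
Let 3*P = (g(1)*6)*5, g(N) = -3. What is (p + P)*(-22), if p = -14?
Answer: 968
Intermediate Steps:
P = -30 (P = (-3*6*5)/3 = (-18*5)/3 = (1/3)*(-90) = -30)
(p + P)*(-22) = (-14 - 30)*(-22) = -44*(-22) = 968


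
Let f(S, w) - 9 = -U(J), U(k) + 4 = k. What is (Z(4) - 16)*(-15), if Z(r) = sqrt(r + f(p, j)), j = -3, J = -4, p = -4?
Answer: 240 - 15*sqrt(21) ≈ 171.26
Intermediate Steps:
U(k) = -4 + k
f(S, w) = 17 (f(S, w) = 9 - (-4 - 4) = 9 - 1*(-8) = 9 + 8 = 17)
Z(r) = sqrt(17 + r) (Z(r) = sqrt(r + 17) = sqrt(17 + r))
(Z(4) - 16)*(-15) = (sqrt(17 + 4) - 16)*(-15) = (sqrt(21) - 16)*(-15) = (-16 + sqrt(21))*(-15) = 240 - 15*sqrt(21)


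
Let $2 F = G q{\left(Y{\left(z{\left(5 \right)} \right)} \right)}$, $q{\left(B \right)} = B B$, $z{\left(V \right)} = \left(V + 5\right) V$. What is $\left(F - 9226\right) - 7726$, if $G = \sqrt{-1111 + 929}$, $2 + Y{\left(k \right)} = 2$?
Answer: $-16952$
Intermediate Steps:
$z{\left(V \right)} = V \left(5 + V\right)$ ($z{\left(V \right)} = \left(5 + V\right) V = V \left(5 + V\right)$)
$Y{\left(k \right)} = 0$ ($Y{\left(k \right)} = -2 + 2 = 0$)
$G = i \sqrt{182}$ ($G = \sqrt{-182} = i \sqrt{182} \approx 13.491 i$)
$q{\left(B \right)} = B^{2}$
$F = 0$ ($F = \frac{i \sqrt{182} \cdot 0^{2}}{2} = \frac{i \sqrt{182} \cdot 0}{2} = \frac{1}{2} \cdot 0 = 0$)
$\left(F - 9226\right) - 7726 = \left(0 - 9226\right) - 7726 = -9226 - 7726 = -16952$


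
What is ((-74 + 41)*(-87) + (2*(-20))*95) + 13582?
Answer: 12653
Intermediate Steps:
((-74 + 41)*(-87) + (2*(-20))*95) + 13582 = (-33*(-87) - 40*95) + 13582 = (2871 - 3800) + 13582 = -929 + 13582 = 12653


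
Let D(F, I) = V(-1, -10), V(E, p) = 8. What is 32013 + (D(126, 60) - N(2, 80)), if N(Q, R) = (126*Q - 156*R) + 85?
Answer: 44164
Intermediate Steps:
D(F, I) = 8
N(Q, R) = 85 - 156*R + 126*Q (N(Q, R) = (-156*R + 126*Q) + 85 = 85 - 156*R + 126*Q)
32013 + (D(126, 60) - N(2, 80)) = 32013 + (8 - (85 - 156*80 + 126*2)) = 32013 + (8 - (85 - 12480 + 252)) = 32013 + (8 - 1*(-12143)) = 32013 + (8 + 12143) = 32013 + 12151 = 44164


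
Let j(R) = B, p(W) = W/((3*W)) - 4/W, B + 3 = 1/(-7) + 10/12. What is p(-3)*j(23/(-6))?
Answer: -485/126 ≈ -3.8492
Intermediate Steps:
B = -97/42 (B = -3 + (1/(-7) + 10/12) = -3 + (1*(-⅐) + 10*(1/12)) = -3 + (-⅐ + ⅚) = -3 + 29/42 = -97/42 ≈ -2.3095)
p(W) = ⅓ - 4/W (p(W) = W*(1/(3*W)) - 4/W = ⅓ - 4/W)
j(R) = -97/42
p(-3)*j(23/(-6)) = ((⅓)*(-12 - 3)/(-3))*(-97/42) = ((⅓)*(-⅓)*(-15))*(-97/42) = (5/3)*(-97/42) = -485/126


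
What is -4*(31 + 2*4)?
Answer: -156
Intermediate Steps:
-4*(31 + 2*4) = -4*(31 + 8) = -4*39 = -156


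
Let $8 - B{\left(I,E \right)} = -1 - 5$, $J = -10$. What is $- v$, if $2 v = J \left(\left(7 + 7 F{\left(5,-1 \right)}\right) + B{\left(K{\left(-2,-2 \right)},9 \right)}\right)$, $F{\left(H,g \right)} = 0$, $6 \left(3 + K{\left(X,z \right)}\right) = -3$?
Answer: $105$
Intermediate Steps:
$K{\left(X,z \right)} = - \frac{7}{2}$ ($K{\left(X,z \right)} = -3 + \frac{1}{6} \left(-3\right) = -3 - \frac{1}{2} = - \frac{7}{2}$)
$B{\left(I,E \right)} = 14$ ($B{\left(I,E \right)} = 8 - \left(-1 - 5\right) = 8 - -6 = 8 + 6 = 14$)
$v = -105$ ($v = \frac{\left(-10\right) \left(\left(7 + 7 \cdot 0\right) + 14\right)}{2} = \frac{\left(-10\right) \left(\left(7 + 0\right) + 14\right)}{2} = \frac{\left(-10\right) \left(7 + 14\right)}{2} = \frac{\left(-10\right) 21}{2} = \frac{1}{2} \left(-210\right) = -105$)
$- v = \left(-1\right) \left(-105\right) = 105$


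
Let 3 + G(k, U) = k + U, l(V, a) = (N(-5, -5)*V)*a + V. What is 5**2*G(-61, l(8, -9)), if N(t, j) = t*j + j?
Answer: -37400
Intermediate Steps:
N(t, j) = j + j*t (N(t, j) = j*t + j = j + j*t)
l(V, a) = V + 20*V*a (l(V, a) = ((-5*(1 - 5))*V)*a + V = ((-5*(-4))*V)*a + V = (20*V)*a + V = 20*V*a + V = V + 20*V*a)
G(k, U) = -3 + U + k (G(k, U) = -3 + (k + U) = -3 + (U + k) = -3 + U + k)
5**2*G(-61, l(8, -9)) = 5**2*(-3 + 8*(1 + 20*(-9)) - 61) = 25*(-3 + 8*(1 - 180) - 61) = 25*(-3 + 8*(-179) - 61) = 25*(-3 - 1432 - 61) = 25*(-1496) = -37400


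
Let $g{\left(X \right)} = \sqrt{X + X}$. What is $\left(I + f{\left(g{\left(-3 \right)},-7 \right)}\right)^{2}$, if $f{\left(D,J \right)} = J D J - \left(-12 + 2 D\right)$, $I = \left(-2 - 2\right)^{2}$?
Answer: $-12470 + 2632 i \sqrt{6} \approx -12470.0 + 6447.1 i$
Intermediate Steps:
$g{\left(X \right)} = \sqrt{2} \sqrt{X}$ ($g{\left(X \right)} = \sqrt{2 X} = \sqrt{2} \sqrt{X}$)
$I = 16$ ($I = \left(-4\right)^{2} = 16$)
$f{\left(D,J \right)} = 12 - 2 D + D J^{2}$ ($f{\left(D,J \right)} = D J J - \left(-12 + 2 D\right) = D J^{2} - \left(-12 + 2 D\right) = 12 - 2 D + D J^{2}$)
$\left(I + f{\left(g{\left(-3 \right)},-7 \right)}\right)^{2} = \left(16 + \left(12 - 2 \sqrt{2} \sqrt{-3} + \sqrt{2} \sqrt{-3} \left(-7\right)^{2}\right)\right)^{2} = \left(16 + \left(12 - 2 \sqrt{2} i \sqrt{3} + \sqrt{2} i \sqrt{3} \cdot 49\right)\right)^{2} = \left(16 + \left(12 - 2 i \sqrt{6} + i \sqrt{6} \cdot 49\right)\right)^{2} = \left(16 + \left(12 - 2 i \sqrt{6} + 49 i \sqrt{6}\right)\right)^{2} = \left(16 + \left(12 + 47 i \sqrt{6}\right)\right)^{2} = \left(28 + 47 i \sqrt{6}\right)^{2}$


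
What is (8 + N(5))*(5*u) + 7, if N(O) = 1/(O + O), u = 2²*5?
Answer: 817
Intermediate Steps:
u = 20 (u = 4*5 = 20)
N(O) = 1/(2*O)
(8 + N(5))*(5*u) + 7 = (8 + (½)/5)*(5*20) + 7 = (8 + (½)*(⅕))*100 + 7 = (8 + ⅒)*100 + 7 = (81/10)*100 + 7 = 810 + 7 = 817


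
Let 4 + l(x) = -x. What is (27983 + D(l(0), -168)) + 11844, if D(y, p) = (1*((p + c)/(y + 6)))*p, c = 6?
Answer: 53435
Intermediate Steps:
l(x) = -4 - x
D(y, p) = p*(6 + p)/(6 + y) (D(y, p) = (1*((p + 6)/(y + 6)))*p = (1*((6 + p)/(6 + y)))*p = ((6 + p)/(6 + y))*p = p*(6 + p)/(6 + y))
(27983 + D(l(0), -168)) + 11844 = (27983 - 168*(6 - 168)/(6 + (-4 - 1*0))) + 11844 = (27983 - 168*(-162)/(6 + (-4 + 0))) + 11844 = (27983 - 168*(-162)/(6 - 4)) + 11844 = (27983 - 168*(-162)/2) + 11844 = (27983 - 168*½*(-162)) + 11844 = (27983 + 13608) + 11844 = 41591 + 11844 = 53435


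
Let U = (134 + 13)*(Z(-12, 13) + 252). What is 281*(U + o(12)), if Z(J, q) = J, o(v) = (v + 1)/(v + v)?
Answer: 237931973/24 ≈ 9.9138e+6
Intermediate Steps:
o(v) = (1 + v)/(2*v) (o(v) = (1 + v)/((2*v)) = (1 + v)*(1/(2*v)) = (1 + v)/(2*v))
U = 35280 (U = (134 + 13)*(-12 + 252) = 147*240 = 35280)
281*(U + o(12)) = 281*(35280 + (½)*(1 + 12)/12) = 281*(35280 + (½)*(1/12)*13) = 281*(35280 + 13/24) = 281*(846733/24) = 237931973/24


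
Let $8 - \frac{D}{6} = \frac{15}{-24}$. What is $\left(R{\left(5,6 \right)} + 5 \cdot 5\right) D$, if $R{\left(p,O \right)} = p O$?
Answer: $\frac{11385}{4} \approx 2846.3$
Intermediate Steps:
$R{\left(p,O \right)} = O p$
$D = \frac{207}{4}$ ($D = 48 - 6 \frac{15}{-24} = 48 - 6 \cdot 15 \left(- \frac{1}{24}\right) = 48 - - \frac{15}{4} = 48 + \frac{15}{4} = \frac{207}{4} \approx 51.75$)
$\left(R{\left(5,6 \right)} + 5 \cdot 5\right) D = \left(6 \cdot 5 + 5 \cdot 5\right) \frac{207}{4} = \left(30 + 25\right) \frac{207}{4} = 55 \cdot \frac{207}{4} = \frac{11385}{4}$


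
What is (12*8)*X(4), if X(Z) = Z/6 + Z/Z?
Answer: 160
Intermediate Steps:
X(Z) = 1 + Z/6 (X(Z) = Z*(1/6) + 1 = Z/6 + 1 = 1 + Z/6)
(12*8)*X(4) = (12*8)*(1 + (1/6)*4) = 96*(1 + 2/3) = 96*(5/3) = 160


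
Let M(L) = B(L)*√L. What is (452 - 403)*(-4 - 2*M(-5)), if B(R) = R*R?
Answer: -196 - 2450*I*√5 ≈ -196.0 - 5478.4*I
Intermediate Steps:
B(R) = R²
M(L) = L^(5/2) (M(L) = L²*√L = L^(5/2))
(452 - 403)*(-4 - 2*M(-5)) = (452 - 403)*(-4 - 50*I*√5) = 49*(-4 - 50*I*√5) = -196 - 2450*I*√5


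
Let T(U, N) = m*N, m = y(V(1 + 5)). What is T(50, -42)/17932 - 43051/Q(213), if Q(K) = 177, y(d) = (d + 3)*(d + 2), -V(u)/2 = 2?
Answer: -193001350/793491 ≈ -243.23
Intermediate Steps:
V(u) = -4 (V(u) = -2*2 = -4)
y(d) = (2 + d)*(3 + d) (y(d) = (3 + d)*(2 + d) = (2 + d)*(3 + d))
m = 2 (m = 6 + (-4)**2 + 5*(-4) = 6 + 16 - 20 = 2)
T(U, N) = 2*N
T(50, -42)/17932 - 43051/Q(213) = (2*(-42))/17932 - 43051/177 = -84*1/17932 - 43051*1/177 = -21/4483 - 43051/177 = -193001350/793491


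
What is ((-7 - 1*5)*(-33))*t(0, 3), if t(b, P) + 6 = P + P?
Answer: 0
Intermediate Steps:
t(b, P) = -6 + 2*P (t(b, P) = -6 + (P + P) = -6 + 2*P)
((-7 - 1*5)*(-33))*t(0, 3) = ((-7 - 1*5)*(-33))*(-6 + 2*3) = ((-7 - 5)*(-33))*(-6 + 6) = -12*(-33)*0 = 396*0 = 0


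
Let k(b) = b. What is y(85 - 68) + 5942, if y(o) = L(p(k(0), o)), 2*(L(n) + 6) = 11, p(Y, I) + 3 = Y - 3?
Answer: 11883/2 ≈ 5941.5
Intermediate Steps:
p(Y, I) = -6 + Y (p(Y, I) = -3 + (Y - 3) = -3 + (-3 + Y) = -6 + Y)
L(n) = -1/2 (L(n) = -6 + (1/2)*11 = -6 + 11/2 = -1/2)
y(o) = -1/2
y(85 - 68) + 5942 = -1/2 + 5942 = 11883/2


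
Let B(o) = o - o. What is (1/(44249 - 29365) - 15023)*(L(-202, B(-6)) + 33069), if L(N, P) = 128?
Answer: -7422926582207/14884 ≈ -4.9872e+8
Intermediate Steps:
B(o) = 0
(1/(44249 - 29365) - 15023)*(L(-202, B(-6)) + 33069) = (1/(44249 - 29365) - 15023)*(128 + 33069) = (1/14884 - 15023)*33197 = -223602331/14884*33197 = -7422926582207/14884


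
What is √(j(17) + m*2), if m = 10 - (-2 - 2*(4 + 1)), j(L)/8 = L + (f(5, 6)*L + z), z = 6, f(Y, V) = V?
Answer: 6*√29 ≈ 32.311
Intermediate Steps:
j(L) = 48 + 56*L (j(L) = 8*(L + (6*L + 6)) = 8*(L + (6 + 6*L)) = 8*(6 + 7*L) = 48 + 56*L)
m = 22 (m = 10 - (-2 - 2*5) = 10 - (-2 - 1*10) = 10 - (-2 - 10) = 10 - 1*(-12) = 10 + 12 = 22)
√(j(17) + m*2) = √((48 + 56*17) + 22*2) = √((48 + 952) + 44) = √(1000 + 44) = √1044 = 6*√29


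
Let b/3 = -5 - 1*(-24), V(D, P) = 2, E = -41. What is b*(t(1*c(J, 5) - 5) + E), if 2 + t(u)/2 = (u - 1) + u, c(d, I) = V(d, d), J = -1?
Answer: -3363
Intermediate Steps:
c(d, I) = 2
t(u) = -6 + 4*u (t(u) = -4 + 2*((u - 1) + u) = -4 + 2*((-1 + u) + u) = -4 + 2*(-1 + 2*u) = -4 + (-2 + 4*u) = -6 + 4*u)
b = 57 (b = 3*(-5 - 1*(-24)) = 3*(-5 + 24) = 3*19 = 57)
b*(t(1*c(J, 5) - 5) + E) = 57*((-6 + 4*(1*2 - 5)) - 41) = 57*((-6 + 4*(2 - 5)) - 41) = 57*((-6 + 4*(-3)) - 41) = 57*((-6 - 12) - 41) = 57*(-18 - 41) = 57*(-59) = -3363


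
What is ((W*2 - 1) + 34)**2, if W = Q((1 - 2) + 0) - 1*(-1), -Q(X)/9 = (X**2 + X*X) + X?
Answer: 289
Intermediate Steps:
Q(X) = -18*X**2 - 9*X (Q(X) = -9*((X**2 + X*X) + X) = -9*((X**2 + X**2) + X) = -9*(2*X**2 + X) = -9*(X + 2*X**2) = -18*X**2 - 9*X)
W = -8 (W = -9*((1 - 2) + 0)*(1 + 2*((1 - 2) + 0)) - 1*(-1) = -9*(-1 + 0)*(1 + 2*(-1 + 0)) + 1 = -9*(-1)*(1 + 2*(-1)) + 1 = -9*(-1)*(1 - 2) + 1 = -9*(-1)*(-1) + 1 = -9 + 1 = -8)
((W*2 - 1) + 34)**2 = ((-8*2 - 1) + 34)**2 = ((-16 - 1) + 34)**2 = (-17 + 34)**2 = 17**2 = 289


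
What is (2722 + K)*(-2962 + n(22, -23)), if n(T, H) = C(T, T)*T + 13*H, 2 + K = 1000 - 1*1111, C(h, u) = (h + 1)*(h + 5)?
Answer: 27136209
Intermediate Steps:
C(h, u) = (1 + h)*(5 + h)
K = -113 (K = -2 + (1000 - 1*1111) = -2 + (1000 - 1111) = -2 - 111 = -113)
n(T, H) = 13*H + T*(5 + T² + 6*T) (n(T, H) = (5 + T² + 6*T)*T + 13*H = T*(5 + T² + 6*T) + 13*H = 13*H + T*(5 + T² + 6*T))
(2722 + K)*(-2962 + n(22, -23)) = (2722 - 113)*(-2962 + (13*(-23) + 22*(5 + 22² + 6*22))) = 2609*(-2962 + (-299 + 22*(5 + 484 + 132))) = 2609*(-2962 + (-299 + 22*621)) = 2609*(-2962 + (-299 + 13662)) = 2609*(-2962 + 13363) = 2609*10401 = 27136209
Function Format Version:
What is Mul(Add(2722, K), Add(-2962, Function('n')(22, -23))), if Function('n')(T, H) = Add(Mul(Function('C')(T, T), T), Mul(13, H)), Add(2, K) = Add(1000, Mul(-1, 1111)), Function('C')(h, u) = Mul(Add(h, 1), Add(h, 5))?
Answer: 27136209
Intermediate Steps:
Function('C')(h, u) = Mul(Add(1, h), Add(5, h))
K = -113 (K = Add(-2, Add(1000, Mul(-1, 1111))) = Add(-2, Add(1000, -1111)) = Add(-2, -111) = -113)
Function('n')(T, H) = Add(Mul(13, H), Mul(T, Add(5, Pow(T, 2), Mul(6, T)))) (Function('n')(T, H) = Add(Mul(Add(5, Pow(T, 2), Mul(6, T)), T), Mul(13, H)) = Add(Mul(T, Add(5, Pow(T, 2), Mul(6, T))), Mul(13, H)) = Add(Mul(13, H), Mul(T, Add(5, Pow(T, 2), Mul(6, T)))))
Mul(Add(2722, K), Add(-2962, Function('n')(22, -23))) = Mul(Add(2722, -113), Add(-2962, Add(Mul(13, -23), Mul(22, Add(5, Pow(22, 2), Mul(6, 22)))))) = Mul(2609, Add(-2962, Add(-299, Mul(22, Add(5, 484, 132))))) = Mul(2609, Add(-2962, Add(-299, Mul(22, 621)))) = Mul(2609, Add(-2962, Add(-299, 13662))) = Mul(2609, Add(-2962, 13363)) = Mul(2609, 10401) = 27136209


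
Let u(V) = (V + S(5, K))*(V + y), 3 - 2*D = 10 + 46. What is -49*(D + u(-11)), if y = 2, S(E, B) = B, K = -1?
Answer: -7987/2 ≈ -3993.5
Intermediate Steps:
D = -53/2 (D = 3/2 - (10 + 46)/2 = 3/2 - ½*56 = 3/2 - 28 = -53/2 ≈ -26.500)
u(V) = (-1 + V)*(2 + V) (u(V) = (V - 1)*(V + 2) = (-1 + V)*(2 + V))
-49*(D + u(-11)) = -49*(-53/2 + (-2 - 11 + (-11)²)) = -49*(-53/2 + (-2 - 11 + 121)) = -49*(-53/2 + 108) = -49*163/2 = -7987/2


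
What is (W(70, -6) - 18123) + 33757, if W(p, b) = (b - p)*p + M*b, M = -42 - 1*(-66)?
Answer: 10170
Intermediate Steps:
M = 24 (M = -42 + 66 = 24)
W(p, b) = 24*b + p*(b - p) (W(p, b) = (b - p)*p + 24*b = p*(b - p) + 24*b = 24*b + p*(b - p))
(W(70, -6) - 18123) + 33757 = ((-1*70**2 + 24*(-6) - 6*70) - 18123) + 33757 = ((-1*4900 - 144 - 420) - 18123) + 33757 = ((-4900 - 144 - 420) - 18123) + 33757 = (-5464 - 18123) + 33757 = -23587 + 33757 = 10170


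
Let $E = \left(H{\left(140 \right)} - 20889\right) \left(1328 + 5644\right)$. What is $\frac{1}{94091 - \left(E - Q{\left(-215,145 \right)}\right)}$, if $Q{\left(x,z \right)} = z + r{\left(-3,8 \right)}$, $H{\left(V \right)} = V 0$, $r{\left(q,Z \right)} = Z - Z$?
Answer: $\frac{1}{145732344} \approx 6.8619 \cdot 10^{-9}$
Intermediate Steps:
$r{\left(q,Z \right)} = 0$
$H{\left(V \right)} = 0$
$E = -145638108$ ($E = \left(0 - 20889\right) \left(1328 + 5644\right) = \left(-20889\right) 6972 = -145638108$)
$Q{\left(x,z \right)} = z$ ($Q{\left(x,z \right)} = z + 0 = z$)
$\frac{1}{94091 - \left(E - Q{\left(-215,145 \right)}\right)} = \frac{1}{94091 + \left(145 - -145638108\right)} = \frac{1}{94091 + \left(145 + 145638108\right)} = \frac{1}{94091 + 145638253} = \frac{1}{145732344}$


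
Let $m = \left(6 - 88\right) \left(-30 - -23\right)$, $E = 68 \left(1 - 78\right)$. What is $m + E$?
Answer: $-4662$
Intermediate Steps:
$E = -5236$ ($E = 68 \left(-77\right) = -5236$)
$m = 574$ ($m = - 82 \left(-30 + 23\right) = \left(-82\right) \left(-7\right) = 574$)
$m + E = 574 - 5236 = -4662$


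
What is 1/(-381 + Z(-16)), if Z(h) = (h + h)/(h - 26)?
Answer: -21/7985 ≈ -0.0026299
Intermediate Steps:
Z(h) = 2*h/(-26 + h) (Z(h) = (2*h)/(-26 + h) = 2*h/(-26 + h))
1/(-381 + Z(-16)) = 1/(-381 + 2*(-16)/(-26 - 16)) = 1/(-381 + 2*(-16)/(-42)) = 1/(-381 + 2*(-16)*(-1/42)) = 1/(-381 + 16/21) = 1/(-7985/21) = -21/7985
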